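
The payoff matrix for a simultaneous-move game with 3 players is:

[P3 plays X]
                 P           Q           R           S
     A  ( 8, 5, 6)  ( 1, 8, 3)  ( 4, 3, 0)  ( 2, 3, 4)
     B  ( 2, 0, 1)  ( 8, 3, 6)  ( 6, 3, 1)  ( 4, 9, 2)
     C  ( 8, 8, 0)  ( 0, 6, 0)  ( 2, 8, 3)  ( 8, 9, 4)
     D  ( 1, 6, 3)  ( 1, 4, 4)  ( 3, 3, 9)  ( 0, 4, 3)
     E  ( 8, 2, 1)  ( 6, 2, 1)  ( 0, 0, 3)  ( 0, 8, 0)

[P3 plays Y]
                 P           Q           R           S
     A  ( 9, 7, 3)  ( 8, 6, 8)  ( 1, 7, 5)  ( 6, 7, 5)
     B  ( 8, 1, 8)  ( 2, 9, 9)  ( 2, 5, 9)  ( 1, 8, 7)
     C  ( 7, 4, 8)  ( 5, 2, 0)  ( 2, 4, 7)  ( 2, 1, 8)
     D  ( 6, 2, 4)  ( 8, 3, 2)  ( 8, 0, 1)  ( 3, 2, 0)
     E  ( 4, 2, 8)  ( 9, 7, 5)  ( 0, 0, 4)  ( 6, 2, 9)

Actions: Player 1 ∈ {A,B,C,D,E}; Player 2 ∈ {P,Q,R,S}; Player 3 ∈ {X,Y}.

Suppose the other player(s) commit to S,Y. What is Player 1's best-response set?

P1 best: {A,E}

u_1(A vs S,Y) = 6
u_1(B vs S,Y) = 1
u_1(C vs S,Y) = 2
u_1(D vs S,Y) = 3
u_1(E vs S,Y) = 6
max payoff 6 at {A,E}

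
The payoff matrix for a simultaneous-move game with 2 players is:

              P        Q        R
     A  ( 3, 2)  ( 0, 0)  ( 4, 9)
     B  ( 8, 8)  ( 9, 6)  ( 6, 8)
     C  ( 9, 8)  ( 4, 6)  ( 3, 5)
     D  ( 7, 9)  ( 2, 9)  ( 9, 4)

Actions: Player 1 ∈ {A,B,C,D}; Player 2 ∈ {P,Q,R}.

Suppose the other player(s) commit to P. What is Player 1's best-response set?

argmax u_1 = {C}

u_1(A vs P) = 3
u_1(B vs P) = 8
u_1(C vs P) = 9
u_1(D vs P) = 7
max payoff 9 at {C}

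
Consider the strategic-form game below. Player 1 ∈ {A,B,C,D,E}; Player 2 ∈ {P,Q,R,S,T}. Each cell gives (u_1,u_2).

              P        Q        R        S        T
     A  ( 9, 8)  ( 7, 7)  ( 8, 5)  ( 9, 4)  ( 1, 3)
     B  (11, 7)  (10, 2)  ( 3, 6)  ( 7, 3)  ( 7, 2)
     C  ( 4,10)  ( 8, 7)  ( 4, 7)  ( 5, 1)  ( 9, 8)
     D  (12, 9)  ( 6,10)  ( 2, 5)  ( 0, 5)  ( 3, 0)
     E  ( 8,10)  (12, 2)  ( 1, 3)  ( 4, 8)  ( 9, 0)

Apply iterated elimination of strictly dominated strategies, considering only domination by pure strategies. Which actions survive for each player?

P2 drop R (P beats it: A:8>5 B:7>6 C:10>7 D:9>5 E:10>3)
P2 drop S (P beats it: A:8>4 B:7>3 C:10>1 D:9>5 E:10>8)
P1 drop A (B beats it: P:11>9 Q:10>7 T:7>1)
P2 drop T (P beats it: B:7>2 C:10>8 D:9>0 E:10>0)
P1 drop C (B beats it: P:11>4 Q:10>8)
P1→{B,D,E} P2→{P,Q}

Survivors P1:{B,D,E} P2:{P,Q}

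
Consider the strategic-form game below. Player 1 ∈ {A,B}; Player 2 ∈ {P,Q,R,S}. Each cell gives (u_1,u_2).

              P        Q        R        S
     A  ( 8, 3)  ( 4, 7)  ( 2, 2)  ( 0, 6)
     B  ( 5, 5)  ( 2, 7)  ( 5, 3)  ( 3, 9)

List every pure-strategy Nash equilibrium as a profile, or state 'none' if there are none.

PSNE = {(A,Q), (B,S)}

(A,P): not NE [P2→Q gives 7>3]
(A,Q): NE
(A,R): not NE [P1→B gives 5>2; P2→Q gives 7>2]
(A,S): not NE [P1→B gives 3>0; P2→Q gives 7>6]
(B,P): not NE [P1→A gives 8>5; P2→S gives 9>5]
(B,Q): not NE [P1→A gives 4>2; P2→S gives 9>7]
(B,R): not NE [P2→S gives 9>3]
(B,S): NE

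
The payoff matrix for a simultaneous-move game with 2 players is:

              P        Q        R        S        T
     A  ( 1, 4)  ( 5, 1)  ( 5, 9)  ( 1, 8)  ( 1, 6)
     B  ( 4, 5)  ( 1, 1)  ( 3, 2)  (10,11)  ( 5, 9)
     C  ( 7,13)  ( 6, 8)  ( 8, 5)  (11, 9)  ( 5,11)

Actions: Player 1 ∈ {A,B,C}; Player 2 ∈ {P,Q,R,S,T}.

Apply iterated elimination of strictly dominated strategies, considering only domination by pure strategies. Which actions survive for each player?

P1 drop A (C beats it: P:7>1 Q:6>5 R:8>5 S:11>1 T:5>1)
P2 drop Q (P beats it: B:5>1 C:13>8)
P2 drop R (P beats it: B:5>2 C:13>5)
P1→{B,C} P2→{P,S,T}

Remaining: P1:{B,C} P2:{P,S,T}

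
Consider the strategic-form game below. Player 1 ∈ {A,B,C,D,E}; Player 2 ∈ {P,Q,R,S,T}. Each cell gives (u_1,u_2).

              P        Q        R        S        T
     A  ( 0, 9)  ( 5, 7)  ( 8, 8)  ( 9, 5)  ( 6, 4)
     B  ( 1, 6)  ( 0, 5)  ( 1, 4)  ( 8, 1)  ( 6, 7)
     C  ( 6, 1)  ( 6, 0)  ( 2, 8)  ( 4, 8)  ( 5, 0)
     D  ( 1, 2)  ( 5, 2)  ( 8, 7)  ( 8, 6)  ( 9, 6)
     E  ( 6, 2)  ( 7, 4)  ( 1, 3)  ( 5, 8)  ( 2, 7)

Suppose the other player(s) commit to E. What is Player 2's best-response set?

BR_2 = {S}

u_2(P vs E) = 2
u_2(Q vs E) = 4
u_2(R vs E) = 3
u_2(S vs E) = 8
u_2(T vs E) = 7
max payoff 8 at {S}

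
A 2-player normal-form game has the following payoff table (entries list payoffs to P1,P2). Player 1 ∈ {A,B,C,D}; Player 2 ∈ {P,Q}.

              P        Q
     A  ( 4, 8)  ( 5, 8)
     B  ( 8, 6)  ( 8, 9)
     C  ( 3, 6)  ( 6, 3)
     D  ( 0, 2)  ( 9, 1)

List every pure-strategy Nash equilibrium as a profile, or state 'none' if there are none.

No pure NE.

(A,P): not NE [P1→B gives 8>4]
(A,Q): not NE [P1→D gives 9>5]
(B,P): not NE [P2→Q gives 9>6]
(B,Q): not NE [P1→D gives 9>8]
(C,P): not NE [P1→B gives 8>3]
(C,Q): not NE [P1→D gives 9>6; P2→P gives 6>3]
(D,P): not NE [P1→B gives 8>0]
(D,Q): not NE [P2→P gives 2>1]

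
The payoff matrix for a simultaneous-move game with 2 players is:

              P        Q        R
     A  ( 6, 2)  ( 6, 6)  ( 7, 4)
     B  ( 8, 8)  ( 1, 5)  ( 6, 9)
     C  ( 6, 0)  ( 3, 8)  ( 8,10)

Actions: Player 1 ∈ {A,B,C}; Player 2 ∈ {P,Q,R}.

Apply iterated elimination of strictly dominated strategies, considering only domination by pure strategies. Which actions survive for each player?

P2 drop P (R beats it: A:4>2 B:9>8 C:10>0)
P1 drop B (A beats it: Q:6>1 R:7>6)
P1→{A,C} P2→{Q,R}

Survivors P1:{A,C} P2:{Q,R}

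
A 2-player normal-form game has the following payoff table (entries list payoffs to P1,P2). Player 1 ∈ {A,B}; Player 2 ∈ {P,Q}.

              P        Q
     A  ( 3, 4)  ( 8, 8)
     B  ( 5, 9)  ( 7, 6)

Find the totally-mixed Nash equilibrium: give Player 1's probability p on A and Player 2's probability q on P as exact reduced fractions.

(p,q) = (3/7, 1/3)

P1 indiff ⇒ q·3+(1-q)·8 = q·5+(1-q)·7 ⇒ q(-2) = (1-q)(-1) ⇒ q = 1/3
P2 indiff ⇒ p·4+(1-p)·9 = p·8+(1-p)·6 ⇒ p(-4) = (1-p)(-3) ⇒ p = 3/7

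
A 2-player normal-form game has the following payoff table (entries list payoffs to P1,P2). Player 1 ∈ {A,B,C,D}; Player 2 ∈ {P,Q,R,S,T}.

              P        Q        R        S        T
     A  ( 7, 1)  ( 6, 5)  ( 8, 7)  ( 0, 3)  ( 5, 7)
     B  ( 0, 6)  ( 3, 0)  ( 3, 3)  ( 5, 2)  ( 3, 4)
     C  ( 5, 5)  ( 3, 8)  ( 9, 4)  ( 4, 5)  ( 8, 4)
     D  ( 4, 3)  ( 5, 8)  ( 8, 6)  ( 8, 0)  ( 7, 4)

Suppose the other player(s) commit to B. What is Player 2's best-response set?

u_2(P vs B) = 6
u_2(Q vs B) = 0
u_2(R vs B) = 3
u_2(S vs B) = 2
u_2(T vs B) = 4
max payoff 6 at {P}

BR_2 = {P}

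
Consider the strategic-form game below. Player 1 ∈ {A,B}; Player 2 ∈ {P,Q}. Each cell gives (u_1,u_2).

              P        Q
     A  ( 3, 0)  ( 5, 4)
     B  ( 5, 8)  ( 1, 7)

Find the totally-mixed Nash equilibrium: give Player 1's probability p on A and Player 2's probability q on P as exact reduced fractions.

P1 indiff ⇒ q·3+(1-q)·5 = q·5+(1-q)·1 ⇒ q(-2) = (1-q)(-4) ⇒ q = 2/3
P2 indiff ⇒ p·0+(1-p)·8 = p·4+(1-p)·7 ⇒ p(-4) = (1-p)(-1) ⇒ p = 1/5

p=1/5, q=2/3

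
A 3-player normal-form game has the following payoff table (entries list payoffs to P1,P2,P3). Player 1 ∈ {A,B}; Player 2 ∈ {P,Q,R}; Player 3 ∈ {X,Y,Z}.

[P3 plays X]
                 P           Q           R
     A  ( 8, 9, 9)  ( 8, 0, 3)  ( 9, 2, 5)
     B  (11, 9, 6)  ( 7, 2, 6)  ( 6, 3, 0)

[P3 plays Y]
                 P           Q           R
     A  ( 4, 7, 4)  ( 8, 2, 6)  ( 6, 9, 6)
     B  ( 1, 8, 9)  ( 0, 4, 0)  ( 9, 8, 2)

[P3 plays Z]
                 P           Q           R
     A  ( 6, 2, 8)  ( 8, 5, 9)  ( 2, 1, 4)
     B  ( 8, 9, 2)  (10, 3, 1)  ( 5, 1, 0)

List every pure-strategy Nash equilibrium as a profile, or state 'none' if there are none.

(A,P,X): not NE [P1→B gives 11>8]
(A,P,Y): not NE [P2→R gives 9>7; P3→X gives 9>4]
(A,P,Z): not NE [P1→B gives 8>6; P2→Q gives 5>2; P3→X gives 9>8]
(A,Q,X): not NE [P2→P gives 9>0; P3→Z gives 9>3]
(A,Q,Y): not NE [P2→R gives 9>2; P3→Z gives 9>6]
(A,Q,Z): not NE [P1→B gives 10>8]
(A,R,X): not NE [P2→P gives 9>2; P3→Y gives 6>5]
(A,R,Y): not NE [P1→B gives 9>6]
(A,R,Z): not NE [P1→B gives 5>2; P2→Q gives 5>1; P3→Y gives 6>4]
(B,P,X): not NE [P3→Y gives 9>6]
(B,P,Y): not NE [P1→A gives 4>1]
(B,P,Z): not NE [P3→Y gives 9>2]
(B,Q,X): not NE [P1→A gives 8>7; P2→P gives 9>2]
(B,Q,Y): not NE [P1→A gives 8>0; P2→R gives 8>4; P3→X gives 6>0]
(B,Q,Z): not NE [P2→P gives 9>3; P3→X gives 6>1]
(B,R,X): not NE [P1→A gives 9>6; P2→P gives 9>3; P3→Y gives 2>0]
(B,R,Y): NE
(B,R,Z): not NE [P2→P gives 9>1; P3→Y gives 2>0]

Nash profiles: (B,R,Y)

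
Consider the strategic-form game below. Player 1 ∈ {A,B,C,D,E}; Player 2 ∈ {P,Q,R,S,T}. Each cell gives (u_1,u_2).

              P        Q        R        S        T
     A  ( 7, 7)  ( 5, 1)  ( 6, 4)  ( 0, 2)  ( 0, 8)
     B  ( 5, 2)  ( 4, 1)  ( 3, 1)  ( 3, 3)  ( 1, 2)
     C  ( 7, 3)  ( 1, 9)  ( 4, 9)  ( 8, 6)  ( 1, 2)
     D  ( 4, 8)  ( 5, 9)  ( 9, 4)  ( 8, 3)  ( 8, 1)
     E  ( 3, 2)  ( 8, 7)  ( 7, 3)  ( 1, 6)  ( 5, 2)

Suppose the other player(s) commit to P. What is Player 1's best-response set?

P1 best: {A,C}

u_1(A vs P) = 7
u_1(B vs P) = 5
u_1(C vs P) = 7
u_1(D vs P) = 4
u_1(E vs P) = 3
max payoff 7 at {A,C}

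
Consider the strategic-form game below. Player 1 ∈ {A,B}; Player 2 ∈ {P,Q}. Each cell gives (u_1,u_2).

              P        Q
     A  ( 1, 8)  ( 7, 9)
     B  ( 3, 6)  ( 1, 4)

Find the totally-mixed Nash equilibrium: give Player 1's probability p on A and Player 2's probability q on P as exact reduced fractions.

P1 mixes 2/3 on A; P2 mixes 3/4 on P

P1 indiff ⇒ q·1+(1-q)·7 = q·3+(1-q)·1 ⇒ q(-2) = (1-q)(-6) ⇒ q = 3/4
P2 indiff ⇒ p·8+(1-p)·6 = p·9+(1-p)·4 ⇒ p(-1) = (1-p)(-2) ⇒ p = 2/3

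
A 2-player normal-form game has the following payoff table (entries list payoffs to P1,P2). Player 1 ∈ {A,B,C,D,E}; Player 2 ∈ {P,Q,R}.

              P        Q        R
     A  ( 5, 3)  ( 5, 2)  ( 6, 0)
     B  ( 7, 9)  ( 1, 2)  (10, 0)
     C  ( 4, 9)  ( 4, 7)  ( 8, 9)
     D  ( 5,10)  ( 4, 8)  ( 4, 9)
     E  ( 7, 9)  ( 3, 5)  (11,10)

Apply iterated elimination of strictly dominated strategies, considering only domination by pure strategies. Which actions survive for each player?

IESDS → P1:{B,E} P2:{P,R}

P2 drop Q (P beats it: A:3>2 B:9>2 C:9>7 D:10>8 E:9>5)
P1 drop A (B beats it: P:7>5 R:10>6)
P1 drop C (B beats it: P:7>4 R:10>8)
P1 drop D (B beats it: P:7>5 R:10>4)
P1→{B,E} P2→{P,R}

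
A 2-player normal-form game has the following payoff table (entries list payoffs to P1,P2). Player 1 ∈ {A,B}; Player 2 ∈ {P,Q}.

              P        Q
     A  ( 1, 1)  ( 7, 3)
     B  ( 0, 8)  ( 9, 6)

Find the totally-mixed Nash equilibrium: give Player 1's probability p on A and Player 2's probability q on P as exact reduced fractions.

p=1/2, q=2/3

P1 indiff ⇒ q·1+(1-q)·7 = q·0+(1-q)·9 ⇒ q(1) = (1-q)(2) ⇒ q = 2/3
P2 indiff ⇒ p·1+(1-p)·8 = p·3+(1-p)·6 ⇒ p(-2) = (1-p)(-2) ⇒ p = 1/2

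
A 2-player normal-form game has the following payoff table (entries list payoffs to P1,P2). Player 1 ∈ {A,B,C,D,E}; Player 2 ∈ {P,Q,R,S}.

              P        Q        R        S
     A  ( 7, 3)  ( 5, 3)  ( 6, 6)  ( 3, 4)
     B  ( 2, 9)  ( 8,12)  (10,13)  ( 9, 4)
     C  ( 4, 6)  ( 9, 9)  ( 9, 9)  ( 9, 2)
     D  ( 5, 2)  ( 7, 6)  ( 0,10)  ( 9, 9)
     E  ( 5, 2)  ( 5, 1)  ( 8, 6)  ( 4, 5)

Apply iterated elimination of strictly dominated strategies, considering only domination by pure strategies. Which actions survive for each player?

IESDS → P1:{B,C} P2:{Q,R}

P2 drop P (R beats it: A:6>3 B:13>9 C:9>6 D:10>2 E:6>2)
P1 drop A (B beats it: Q:8>5 R:10>6 S:9>3)
P1 drop E (B beats it: Q:8>5 R:10>8 S:9>4)
P2 drop S (R beats it: B:13>4 C:9>2 D:10>9)
P1 drop D (B beats it: Q:8>7 R:10>0)
P1→{B,C} P2→{Q,R}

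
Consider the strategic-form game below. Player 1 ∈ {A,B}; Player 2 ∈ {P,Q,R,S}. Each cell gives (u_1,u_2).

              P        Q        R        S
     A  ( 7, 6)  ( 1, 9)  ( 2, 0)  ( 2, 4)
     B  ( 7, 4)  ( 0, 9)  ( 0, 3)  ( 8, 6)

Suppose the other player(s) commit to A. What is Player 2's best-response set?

u_2(P vs A) = 6
u_2(Q vs A) = 9
u_2(R vs A) = 0
u_2(S vs A) = 4
max payoff 9 at {Q}

BR_2 = {Q}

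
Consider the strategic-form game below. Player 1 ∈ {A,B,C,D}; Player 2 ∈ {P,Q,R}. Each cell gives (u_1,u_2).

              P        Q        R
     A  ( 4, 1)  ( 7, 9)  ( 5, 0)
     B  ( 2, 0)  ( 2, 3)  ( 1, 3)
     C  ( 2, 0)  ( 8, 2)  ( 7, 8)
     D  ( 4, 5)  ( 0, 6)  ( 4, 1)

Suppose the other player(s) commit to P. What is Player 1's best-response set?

u_1(A vs P) = 4
u_1(B vs P) = 2
u_1(C vs P) = 2
u_1(D vs P) = 4
max payoff 4 at {A,D}

BR_1 = {A,D}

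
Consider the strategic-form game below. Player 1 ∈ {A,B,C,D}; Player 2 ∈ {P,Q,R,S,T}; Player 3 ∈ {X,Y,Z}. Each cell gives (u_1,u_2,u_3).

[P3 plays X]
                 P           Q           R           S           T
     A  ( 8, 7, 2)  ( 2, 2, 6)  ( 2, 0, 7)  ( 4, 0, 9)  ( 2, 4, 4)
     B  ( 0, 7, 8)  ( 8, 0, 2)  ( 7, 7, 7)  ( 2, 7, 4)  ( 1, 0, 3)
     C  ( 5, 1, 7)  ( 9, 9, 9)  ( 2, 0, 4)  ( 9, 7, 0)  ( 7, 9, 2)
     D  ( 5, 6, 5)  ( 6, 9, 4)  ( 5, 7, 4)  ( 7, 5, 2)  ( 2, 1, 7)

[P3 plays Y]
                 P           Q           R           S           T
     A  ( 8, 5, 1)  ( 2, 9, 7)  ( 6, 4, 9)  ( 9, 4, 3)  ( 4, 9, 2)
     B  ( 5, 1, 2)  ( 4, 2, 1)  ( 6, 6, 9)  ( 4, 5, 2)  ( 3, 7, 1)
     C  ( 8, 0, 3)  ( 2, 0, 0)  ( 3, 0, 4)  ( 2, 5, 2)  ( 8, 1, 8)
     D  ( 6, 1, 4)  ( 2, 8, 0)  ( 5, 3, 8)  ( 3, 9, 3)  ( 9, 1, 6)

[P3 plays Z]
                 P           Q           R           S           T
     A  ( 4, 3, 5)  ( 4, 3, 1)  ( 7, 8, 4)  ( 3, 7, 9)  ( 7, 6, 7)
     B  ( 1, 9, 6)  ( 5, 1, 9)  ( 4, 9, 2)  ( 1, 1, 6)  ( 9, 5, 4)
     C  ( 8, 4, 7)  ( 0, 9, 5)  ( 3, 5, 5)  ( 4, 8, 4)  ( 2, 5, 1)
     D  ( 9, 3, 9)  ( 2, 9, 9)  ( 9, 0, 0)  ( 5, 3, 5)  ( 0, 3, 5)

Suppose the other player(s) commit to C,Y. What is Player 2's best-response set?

u_2(P vs C,Y) = 0
u_2(Q vs C,Y) = 0
u_2(R vs C,Y) = 0
u_2(S vs C,Y) = 5
u_2(T vs C,Y) = 1
max payoff 5 at {S}

argmax u_2 = {S}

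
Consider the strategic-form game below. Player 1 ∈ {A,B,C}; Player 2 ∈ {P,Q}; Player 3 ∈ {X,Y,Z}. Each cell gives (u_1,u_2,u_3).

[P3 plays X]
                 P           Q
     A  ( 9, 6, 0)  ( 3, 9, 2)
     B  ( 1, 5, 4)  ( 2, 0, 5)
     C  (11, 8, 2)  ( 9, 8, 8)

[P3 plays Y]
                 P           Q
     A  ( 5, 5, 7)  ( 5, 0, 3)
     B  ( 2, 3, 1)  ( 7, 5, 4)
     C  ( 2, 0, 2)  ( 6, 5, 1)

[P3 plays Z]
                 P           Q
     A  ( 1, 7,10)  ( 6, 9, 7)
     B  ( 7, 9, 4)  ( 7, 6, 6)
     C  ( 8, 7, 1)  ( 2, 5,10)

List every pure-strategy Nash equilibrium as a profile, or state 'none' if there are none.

Nash profiles: (C,P,X)

(A,P,X): not NE [P1→C gives 11>9; P2→Q gives 9>6; P3→Z gives 10>0]
(A,P,Y): not NE [P3→Z gives 10>7]
(A,P,Z): not NE [P1→C gives 8>1; P2→Q gives 9>7]
(A,Q,X): not NE [P1→C gives 9>3; P3→Z gives 7>2]
(A,Q,Y): not NE [P1→B gives 7>5; P2→P gives 5>0; P3→Z gives 7>3]
(A,Q,Z): not NE [P1→B gives 7>6]
(B,P,X): not NE [P1→C gives 11>1]
(B,P,Y): not NE [P1→A gives 5>2; P2→Q gives 5>3; P3→Z gives 4>1]
(B,P,Z): not NE [P1→C gives 8>7]
(B,Q,X): not NE [P1→C gives 9>2; P2→P gives 5>0; P3→Z gives 6>5]
(B,Q,Y): not NE [P3→Z gives 6>4]
(B,Q,Z): not NE [P2→P gives 9>6]
(C,P,X): NE
(C,P,Y): not NE [P1→A gives 5>2; P2→Q gives 5>0]
(C,P,Z): not NE [P3→Y gives 2>1]
(C,Q,X): not NE [P3→Z gives 10>8]
(C,Q,Y): not NE [P1→B gives 7>6; P3→Z gives 10>1]
(C,Q,Z): not NE [P1→B gives 7>2; P2→P gives 7>5]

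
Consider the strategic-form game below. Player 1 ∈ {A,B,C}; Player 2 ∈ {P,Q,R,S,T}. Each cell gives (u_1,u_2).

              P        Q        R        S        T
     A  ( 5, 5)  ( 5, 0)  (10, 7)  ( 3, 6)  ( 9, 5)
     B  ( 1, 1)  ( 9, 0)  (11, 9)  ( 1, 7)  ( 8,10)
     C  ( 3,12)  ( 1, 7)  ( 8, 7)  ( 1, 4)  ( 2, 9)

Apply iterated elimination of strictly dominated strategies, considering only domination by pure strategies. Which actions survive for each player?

P1 drop C (A beats it: P:5>3 Q:5>1 R:10>8 S:3>1 T:9>2)
P2 drop P (R beats it: A:7>5 B:9>1)
P2 drop Q (R beats it: A:7>0 B:9>0)
P2 drop S (R beats it: A:7>6 B:9>7)
P1→{A,B} P2→{R,T}

Remaining: P1:{A,B} P2:{R,T}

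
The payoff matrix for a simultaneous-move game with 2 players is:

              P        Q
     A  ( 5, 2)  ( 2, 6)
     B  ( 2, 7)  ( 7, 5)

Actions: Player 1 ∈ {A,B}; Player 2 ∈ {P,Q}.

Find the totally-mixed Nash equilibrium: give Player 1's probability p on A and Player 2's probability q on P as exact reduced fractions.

P1 indiff ⇒ q·5+(1-q)·2 = q·2+(1-q)·7 ⇒ q(3) = (1-q)(5) ⇒ q = 5/8
P2 indiff ⇒ p·2+(1-p)·7 = p·6+(1-p)·5 ⇒ p(-4) = (1-p)(-2) ⇒ p = 1/3

p=1/3, q=5/8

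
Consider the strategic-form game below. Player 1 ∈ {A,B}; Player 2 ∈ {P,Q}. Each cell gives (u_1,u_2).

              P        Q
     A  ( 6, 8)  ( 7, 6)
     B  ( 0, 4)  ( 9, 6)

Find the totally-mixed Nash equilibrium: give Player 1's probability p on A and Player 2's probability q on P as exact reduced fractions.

p=1/2, q=1/4

P1 indiff ⇒ q·6+(1-q)·7 = q·0+(1-q)·9 ⇒ q(6) = (1-q)(2) ⇒ q = 1/4
P2 indiff ⇒ p·8+(1-p)·4 = p·6+(1-p)·6 ⇒ p(2) = (1-p)(2) ⇒ p = 1/2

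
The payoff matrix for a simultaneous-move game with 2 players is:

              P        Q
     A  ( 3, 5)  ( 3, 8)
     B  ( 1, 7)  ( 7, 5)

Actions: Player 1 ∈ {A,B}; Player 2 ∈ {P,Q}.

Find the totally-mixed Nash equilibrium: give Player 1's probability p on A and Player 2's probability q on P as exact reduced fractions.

P1 indiff ⇒ q·3+(1-q)·3 = q·1+(1-q)·7 ⇒ q(2) = (1-q)(4) ⇒ q = 2/3
P2 indiff ⇒ p·5+(1-p)·7 = p·8+(1-p)·5 ⇒ p(-3) = (1-p)(-2) ⇒ p = 2/5

P1 mixes 2/5 on A; P2 mixes 2/3 on P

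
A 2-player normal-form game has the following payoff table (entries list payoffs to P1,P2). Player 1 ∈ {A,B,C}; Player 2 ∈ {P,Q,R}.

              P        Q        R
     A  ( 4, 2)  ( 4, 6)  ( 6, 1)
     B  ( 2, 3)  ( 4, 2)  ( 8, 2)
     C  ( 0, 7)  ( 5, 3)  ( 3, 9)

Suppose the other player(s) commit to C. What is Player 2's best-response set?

u_2(P vs C) = 7
u_2(Q vs C) = 3
u_2(R vs C) = 9
max payoff 9 at {R}

P2 best: {R}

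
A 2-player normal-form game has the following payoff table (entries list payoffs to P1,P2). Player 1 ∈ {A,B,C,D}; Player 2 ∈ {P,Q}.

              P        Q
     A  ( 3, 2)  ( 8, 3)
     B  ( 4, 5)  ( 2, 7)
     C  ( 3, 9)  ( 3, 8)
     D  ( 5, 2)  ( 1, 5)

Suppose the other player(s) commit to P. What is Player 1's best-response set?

P1 best: {D}

u_1(A vs P) = 3
u_1(B vs P) = 4
u_1(C vs P) = 3
u_1(D vs P) = 5
max payoff 5 at {D}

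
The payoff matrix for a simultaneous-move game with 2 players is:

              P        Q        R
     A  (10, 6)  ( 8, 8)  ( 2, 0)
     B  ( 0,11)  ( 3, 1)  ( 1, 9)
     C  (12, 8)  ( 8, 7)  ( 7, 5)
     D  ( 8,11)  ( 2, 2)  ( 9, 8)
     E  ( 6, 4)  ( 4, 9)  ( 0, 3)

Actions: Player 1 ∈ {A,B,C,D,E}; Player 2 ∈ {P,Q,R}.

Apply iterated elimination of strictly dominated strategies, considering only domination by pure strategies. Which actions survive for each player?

P1 drop B (A beats it: P:10>0 Q:8>3 R:2>1)
P1 drop E (A beats it: P:10>6 Q:8>4 R:2>0)
P2 drop R (P beats it: A:6>0 C:8>5 D:11>8)
P1 drop D (A beats it: P:10>8 Q:8>2)
P1→{A,C} P2→{P,Q}

Remaining: P1:{A,C} P2:{P,Q}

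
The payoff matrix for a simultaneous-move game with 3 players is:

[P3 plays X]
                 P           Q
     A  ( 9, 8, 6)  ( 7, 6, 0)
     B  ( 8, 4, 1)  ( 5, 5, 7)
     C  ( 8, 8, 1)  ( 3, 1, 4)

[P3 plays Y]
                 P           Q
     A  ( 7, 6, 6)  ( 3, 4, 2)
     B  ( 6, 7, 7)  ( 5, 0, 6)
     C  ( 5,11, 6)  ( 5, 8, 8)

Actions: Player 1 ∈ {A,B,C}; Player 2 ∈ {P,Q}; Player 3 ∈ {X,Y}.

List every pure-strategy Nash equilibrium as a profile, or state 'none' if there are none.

PSNE = {(A,P,X), (A,P,Y)}

(A,P,X): NE
(A,P,Y): NE
(A,Q,X): not NE [P2→P gives 8>6; P3→Y gives 2>0]
(A,Q,Y): not NE [P1→C gives 5>3; P2→P gives 6>4]
(B,P,X): not NE [P1→A gives 9>8; P2→Q gives 5>4; P3→Y gives 7>1]
(B,P,Y): not NE [P1→A gives 7>6]
(B,Q,X): not NE [P1→A gives 7>5]
(B,Q,Y): not NE [P2→P gives 7>0; P3→X gives 7>6]
(C,P,X): not NE [P1→A gives 9>8; P3→Y gives 6>1]
(C,P,Y): not NE [P1→A gives 7>5]
(C,Q,X): not NE [P1→A gives 7>3; P2→P gives 8>1; P3→Y gives 8>4]
(C,Q,Y): not NE [P2→P gives 11>8]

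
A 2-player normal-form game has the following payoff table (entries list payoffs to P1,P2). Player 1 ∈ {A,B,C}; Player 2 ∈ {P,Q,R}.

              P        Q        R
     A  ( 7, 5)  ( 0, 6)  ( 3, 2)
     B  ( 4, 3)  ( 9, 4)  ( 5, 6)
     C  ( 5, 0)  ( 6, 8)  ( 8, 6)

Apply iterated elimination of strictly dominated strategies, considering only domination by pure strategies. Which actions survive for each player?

IESDS → P1:{B,C} P2:{Q,R}

P2 drop P (Q beats it: A:6>5 B:4>3 C:8>0)
P1 drop A (B beats it: Q:9>0 R:5>3)
P1→{B,C} P2→{Q,R}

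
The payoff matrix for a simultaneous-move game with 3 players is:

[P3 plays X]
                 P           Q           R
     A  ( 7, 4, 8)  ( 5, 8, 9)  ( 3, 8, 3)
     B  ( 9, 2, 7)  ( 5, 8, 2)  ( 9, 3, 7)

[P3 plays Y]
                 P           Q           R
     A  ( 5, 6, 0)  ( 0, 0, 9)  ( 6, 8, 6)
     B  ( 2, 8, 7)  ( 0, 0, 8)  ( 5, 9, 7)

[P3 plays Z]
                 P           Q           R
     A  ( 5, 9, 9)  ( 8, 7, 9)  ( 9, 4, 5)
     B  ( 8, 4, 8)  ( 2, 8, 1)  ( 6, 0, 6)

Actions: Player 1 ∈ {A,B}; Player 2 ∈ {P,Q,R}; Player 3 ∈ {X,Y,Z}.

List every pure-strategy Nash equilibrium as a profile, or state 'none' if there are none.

(A,P,X): not NE [P1→B gives 9>7; P2→R gives 8>4; P3→Z gives 9>8]
(A,P,Y): not NE [P2→R gives 8>6; P3→Z gives 9>0]
(A,P,Z): not NE [P1→B gives 8>5]
(A,Q,X): NE
(A,Q,Y): not NE [P2→R gives 8>0]
(A,Q,Z): not NE [P2→P gives 9>7]
(A,R,X): not NE [P1→B gives 9>3; P3→Y gives 6>3]
(A,R,Y): NE
(A,R,Z): not NE [P2→P gives 9>4; P3→Y gives 6>5]
(B,P,X): not NE [P2→Q gives 8>2; P3→Z gives 8>7]
(B,P,Y): not NE [P1→A gives 5>2; P2→R gives 9>8; P3→Z gives 8>7]
(B,P,Z): not NE [P2→Q gives 8>4]
(B,Q,X): not NE [P3→Y gives 8>2]
(B,Q,Y): not NE [P2→R gives 9>0]
(B,Q,Z): not NE [P1→A gives 8>2; P3→Y gives 8>1]
(B,R,X): not NE [P2→Q gives 8>3]
(B,R,Y): not NE [P1→A gives 6>5]
(B,R,Z): not NE [P1→A gives 9>6; P2→Q gives 8>0; P3→Y gives 7>6]

NE set: (A,Q,X), (A,R,Y)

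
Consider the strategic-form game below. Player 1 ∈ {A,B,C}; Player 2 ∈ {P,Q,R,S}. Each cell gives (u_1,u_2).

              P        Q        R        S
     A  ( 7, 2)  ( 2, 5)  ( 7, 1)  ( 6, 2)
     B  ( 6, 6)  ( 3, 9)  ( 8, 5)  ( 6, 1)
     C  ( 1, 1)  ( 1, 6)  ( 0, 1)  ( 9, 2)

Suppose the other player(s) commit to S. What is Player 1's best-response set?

u_1(A vs S) = 6
u_1(B vs S) = 6
u_1(C vs S) = 9
max payoff 9 at {C}

BR_1 = {C}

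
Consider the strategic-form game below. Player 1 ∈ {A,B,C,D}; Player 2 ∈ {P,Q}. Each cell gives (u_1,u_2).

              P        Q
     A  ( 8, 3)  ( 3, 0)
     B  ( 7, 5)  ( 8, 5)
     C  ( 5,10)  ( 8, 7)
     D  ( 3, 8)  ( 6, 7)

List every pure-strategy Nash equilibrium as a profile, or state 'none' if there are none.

PSNE = {(A,P), (B,Q)}

(A,P): NE
(A,Q): not NE [P1→C gives 8>3; P2→P gives 3>0]
(B,P): not NE [P1→A gives 8>7]
(B,Q): NE
(C,P): not NE [P1→A gives 8>5]
(C,Q): not NE [P2→P gives 10>7]
(D,P): not NE [P1→A gives 8>3]
(D,Q): not NE [P1→C gives 8>6; P2→P gives 8>7]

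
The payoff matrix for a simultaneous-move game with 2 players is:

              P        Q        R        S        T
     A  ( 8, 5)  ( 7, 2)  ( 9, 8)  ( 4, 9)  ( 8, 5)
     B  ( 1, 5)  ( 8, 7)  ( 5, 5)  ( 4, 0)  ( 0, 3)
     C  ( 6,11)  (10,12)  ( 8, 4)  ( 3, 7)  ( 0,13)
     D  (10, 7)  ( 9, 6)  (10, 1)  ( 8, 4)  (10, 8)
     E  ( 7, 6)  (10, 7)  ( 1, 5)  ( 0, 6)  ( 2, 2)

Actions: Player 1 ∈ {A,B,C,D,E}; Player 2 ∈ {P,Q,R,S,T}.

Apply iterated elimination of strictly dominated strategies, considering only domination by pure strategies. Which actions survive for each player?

P1 drop A (D beats it: P:10>8 Q:9>7 R:10>9 S:8>4 T:10>8)
P1 drop B (D beats it: P:10>1 Q:9>8 R:10>5 S:8>4 T:10>0)
P2 drop R (P beats it: C:11>4 D:7>1 E:6>5)
P2 drop S (Q beats it: C:12>7 D:6>4 E:7>6)
P1→{C,D,E} P2→{P,Q,T}

Remaining: P1:{C,D,E} P2:{P,Q,T}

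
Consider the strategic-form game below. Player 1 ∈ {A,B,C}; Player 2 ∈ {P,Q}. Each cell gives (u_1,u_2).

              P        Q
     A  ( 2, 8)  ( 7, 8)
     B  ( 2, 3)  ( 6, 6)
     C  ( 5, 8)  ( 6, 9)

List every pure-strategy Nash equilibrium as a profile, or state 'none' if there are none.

PSNE = {(A,Q)}

(A,P): not NE [P1→C gives 5>2]
(A,Q): NE
(B,P): not NE [P1→C gives 5>2; P2→Q gives 6>3]
(B,Q): not NE [P1→A gives 7>6]
(C,P): not NE [P2→Q gives 9>8]
(C,Q): not NE [P1→A gives 7>6]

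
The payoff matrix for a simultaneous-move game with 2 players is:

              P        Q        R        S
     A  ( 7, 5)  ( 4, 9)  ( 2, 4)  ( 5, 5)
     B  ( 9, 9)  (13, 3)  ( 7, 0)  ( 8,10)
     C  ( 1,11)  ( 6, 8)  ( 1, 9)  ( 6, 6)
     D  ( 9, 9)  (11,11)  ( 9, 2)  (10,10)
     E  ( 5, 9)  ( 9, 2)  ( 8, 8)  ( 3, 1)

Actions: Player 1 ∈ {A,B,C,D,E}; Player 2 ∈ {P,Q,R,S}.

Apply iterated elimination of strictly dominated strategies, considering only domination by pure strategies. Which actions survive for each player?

P1 drop A (B beats it: P:9>7 Q:13>4 R:7>2 S:8>5)
P1 drop C (B beats it: P:9>1 Q:13>6 R:7>1 S:8>6)
P1 drop E (D beats it: P:9>5 Q:11>9 R:9>8 S:10>3)
P2 drop P (S beats it: B:10>9 D:10>9)
P2 drop R (Q beats it: B:3>0 D:11>2)
P1→{B,D} P2→{Q,S}

Remaining: P1:{B,D} P2:{Q,S}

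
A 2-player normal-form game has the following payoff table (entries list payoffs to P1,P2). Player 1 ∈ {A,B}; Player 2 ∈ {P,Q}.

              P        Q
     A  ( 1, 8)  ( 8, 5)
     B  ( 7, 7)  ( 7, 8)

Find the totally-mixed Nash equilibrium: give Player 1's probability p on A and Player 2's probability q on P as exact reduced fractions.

P1 indiff ⇒ q·1+(1-q)·8 = q·7+(1-q)·7 ⇒ q(-6) = (1-q)(-1) ⇒ q = 1/7
P2 indiff ⇒ p·8+(1-p)·7 = p·5+(1-p)·8 ⇒ p(3) = (1-p)(1) ⇒ p = 1/4

P1 mixes 1/4 on A; P2 mixes 1/7 on P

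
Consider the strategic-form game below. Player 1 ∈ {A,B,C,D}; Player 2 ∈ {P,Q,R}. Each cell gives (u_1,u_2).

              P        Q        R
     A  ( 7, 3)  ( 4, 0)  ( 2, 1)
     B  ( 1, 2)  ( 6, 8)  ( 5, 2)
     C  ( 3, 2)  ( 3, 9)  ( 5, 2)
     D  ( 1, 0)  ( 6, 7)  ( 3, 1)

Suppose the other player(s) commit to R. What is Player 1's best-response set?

argmax u_1 = {B,C}

u_1(A vs R) = 2
u_1(B vs R) = 5
u_1(C vs R) = 5
u_1(D vs R) = 3
max payoff 5 at {B,C}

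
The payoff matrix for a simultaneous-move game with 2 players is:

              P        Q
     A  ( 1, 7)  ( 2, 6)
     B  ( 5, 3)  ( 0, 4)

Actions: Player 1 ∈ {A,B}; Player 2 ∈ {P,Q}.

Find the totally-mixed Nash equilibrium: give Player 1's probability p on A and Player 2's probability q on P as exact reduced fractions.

(p,q) = (1/2, 1/3)

P1 indiff ⇒ q·1+(1-q)·2 = q·5+(1-q)·0 ⇒ q(-4) = (1-q)(-2) ⇒ q = 1/3
P2 indiff ⇒ p·7+(1-p)·3 = p·6+(1-p)·4 ⇒ p(1) = (1-p)(1) ⇒ p = 1/2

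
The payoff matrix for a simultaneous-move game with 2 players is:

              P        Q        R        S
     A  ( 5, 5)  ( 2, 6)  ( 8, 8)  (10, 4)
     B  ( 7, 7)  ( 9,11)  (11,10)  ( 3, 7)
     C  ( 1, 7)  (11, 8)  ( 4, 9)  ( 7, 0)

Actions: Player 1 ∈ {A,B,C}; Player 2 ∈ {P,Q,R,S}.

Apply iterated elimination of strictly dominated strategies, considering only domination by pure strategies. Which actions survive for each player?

P2 drop P (Q beats it: A:6>5 B:11>7 C:8>7)
P2 drop S (Q beats it: A:6>4 B:11>7 C:8>0)
P1 drop A (B beats it: Q:9>2 R:11>8)
P1→{B,C} P2→{Q,R}

Remaining: P1:{B,C} P2:{Q,R}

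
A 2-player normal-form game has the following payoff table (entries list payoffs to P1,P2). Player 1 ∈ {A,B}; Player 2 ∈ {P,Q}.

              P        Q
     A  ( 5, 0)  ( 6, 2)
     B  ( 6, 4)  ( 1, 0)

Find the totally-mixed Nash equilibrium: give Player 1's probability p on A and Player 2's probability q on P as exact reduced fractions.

P1 indiff ⇒ q·5+(1-q)·6 = q·6+(1-q)·1 ⇒ q(-1) = (1-q)(-5) ⇒ q = 5/6
P2 indiff ⇒ p·0+(1-p)·4 = p·2+(1-p)·0 ⇒ p(-2) = (1-p)(-4) ⇒ p = 2/3

(p,q) = (2/3, 5/6)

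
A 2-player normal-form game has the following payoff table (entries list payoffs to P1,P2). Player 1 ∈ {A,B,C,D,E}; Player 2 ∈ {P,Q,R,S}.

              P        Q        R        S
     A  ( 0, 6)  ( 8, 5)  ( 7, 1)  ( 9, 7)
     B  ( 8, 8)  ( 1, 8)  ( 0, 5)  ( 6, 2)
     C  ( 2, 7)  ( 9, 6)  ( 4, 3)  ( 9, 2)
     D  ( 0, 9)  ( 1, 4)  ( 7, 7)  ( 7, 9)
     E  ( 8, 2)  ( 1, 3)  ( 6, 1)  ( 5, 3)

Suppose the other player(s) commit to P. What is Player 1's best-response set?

u_1(A vs P) = 0
u_1(B vs P) = 8
u_1(C vs P) = 2
u_1(D vs P) = 0
u_1(E vs P) = 8
max payoff 8 at {B,E}

P1 best: {B,E}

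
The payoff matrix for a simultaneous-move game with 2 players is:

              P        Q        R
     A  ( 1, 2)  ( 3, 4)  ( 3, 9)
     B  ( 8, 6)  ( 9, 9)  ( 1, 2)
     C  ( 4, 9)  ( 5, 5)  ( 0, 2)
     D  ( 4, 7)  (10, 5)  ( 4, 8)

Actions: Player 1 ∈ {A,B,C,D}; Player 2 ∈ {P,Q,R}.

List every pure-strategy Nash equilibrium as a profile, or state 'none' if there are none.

Nash profiles: (D,R)

(A,P): not NE [P1→B gives 8>1; P2→R gives 9>2]
(A,Q): not NE [P1→D gives 10>3; P2→R gives 9>4]
(A,R): not NE [P1→D gives 4>3]
(B,P): not NE [P2→Q gives 9>6]
(B,Q): not NE [P1→D gives 10>9]
(B,R): not NE [P1→D gives 4>1; P2→Q gives 9>2]
(C,P): not NE [P1→B gives 8>4]
(C,Q): not NE [P1→D gives 10>5; P2→P gives 9>5]
(C,R): not NE [P1→D gives 4>0; P2→P gives 9>2]
(D,P): not NE [P1→B gives 8>4; P2→R gives 8>7]
(D,Q): not NE [P2→R gives 8>5]
(D,R): NE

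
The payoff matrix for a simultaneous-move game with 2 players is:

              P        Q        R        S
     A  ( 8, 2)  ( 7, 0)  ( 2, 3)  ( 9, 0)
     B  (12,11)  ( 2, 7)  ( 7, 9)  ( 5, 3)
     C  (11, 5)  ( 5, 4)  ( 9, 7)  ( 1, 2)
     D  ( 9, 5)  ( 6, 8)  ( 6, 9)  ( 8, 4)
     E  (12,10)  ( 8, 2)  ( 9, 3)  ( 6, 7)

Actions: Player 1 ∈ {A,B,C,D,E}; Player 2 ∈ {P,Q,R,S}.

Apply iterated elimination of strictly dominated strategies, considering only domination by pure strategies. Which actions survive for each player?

P2 drop Q (R beats it: A:3>0 B:9>7 C:7>4 D:9>8 E:3>2)
P2 drop S (P beats it: A:2>0 B:11>3 C:5>2 D:5>4 E:10>7)
P1 drop A (B beats it: P:12>8 R:7>2)
P1 drop D (B beats it: P:12>9 R:7>6)
P1→{B,C,E} P2→{P,R}

Survivors P1:{B,C,E} P2:{P,R}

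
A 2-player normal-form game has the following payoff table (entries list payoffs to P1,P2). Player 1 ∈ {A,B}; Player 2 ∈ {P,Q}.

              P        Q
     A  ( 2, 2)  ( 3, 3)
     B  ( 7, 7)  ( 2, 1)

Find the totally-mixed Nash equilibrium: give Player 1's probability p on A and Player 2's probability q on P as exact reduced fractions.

p=6/7, q=1/6

P1 indiff ⇒ q·2+(1-q)·3 = q·7+(1-q)·2 ⇒ q(-5) = (1-q)(-1) ⇒ q = 1/6
P2 indiff ⇒ p·2+(1-p)·7 = p·3+(1-p)·1 ⇒ p(-1) = (1-p)(-6) ⇒ p = 6/7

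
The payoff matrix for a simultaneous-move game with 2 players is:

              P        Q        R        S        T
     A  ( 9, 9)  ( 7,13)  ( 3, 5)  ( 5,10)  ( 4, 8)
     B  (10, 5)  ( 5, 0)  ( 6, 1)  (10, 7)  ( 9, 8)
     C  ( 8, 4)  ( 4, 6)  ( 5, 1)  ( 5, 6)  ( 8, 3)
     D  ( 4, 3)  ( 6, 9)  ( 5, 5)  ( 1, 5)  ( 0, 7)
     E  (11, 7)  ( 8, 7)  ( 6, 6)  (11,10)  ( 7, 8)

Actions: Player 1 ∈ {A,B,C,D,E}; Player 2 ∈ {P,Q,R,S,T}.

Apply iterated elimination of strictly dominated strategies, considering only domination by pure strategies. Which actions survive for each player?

P1 drop A (E beats it: P:11>9 Q:8>7 R:6>3 S:11>5 T:7>4)
P1 drop C (B beats it: P:10>8 Q:5>4 R:6>5 S:10>5 T:9>8)
P1 drop D (E beats it: P:11>4 Q:8>6 R:6>5 S:11>1 T:7>0)
P2 drop P (S beats it: B:7>5 E:10>7)
P2 drop Q (S beats it: B:7>0 E:10>7)
P2 drop R (S beats it: B:7>1 E:10>6)
P1→{B,E} P2→{S,T}

Remaining: P1:{B,E} P2:{S,T}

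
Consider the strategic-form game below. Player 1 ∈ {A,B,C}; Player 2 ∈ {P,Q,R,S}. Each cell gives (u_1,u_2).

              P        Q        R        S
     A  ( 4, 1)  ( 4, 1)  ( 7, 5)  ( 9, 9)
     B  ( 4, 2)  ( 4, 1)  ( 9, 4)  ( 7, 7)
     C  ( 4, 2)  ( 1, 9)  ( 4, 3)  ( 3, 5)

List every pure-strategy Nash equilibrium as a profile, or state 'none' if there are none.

(A,P): not NE [P2→S gives 9>1]
(A,Q): not NE [P2→S gives 9>1]
(A,R): not NE [P1→B gives 9>7; P2→S gives 9>5]
(A,S): NE
(B,P): not NE [P2→S gives 7>2]
(B,Q): not NE [P2→S gives 7>1]
(B,R): not NE [P2→S gives 7>4]
(B,S): not NE [P1→A gives 9>7]
(C,P): not NE [P2→Q gives 9>2]
(C,Q): not NE [P1→B gives 4>1]
(C,R): not NE [P1→B gives 9>4; P2→Q gives 9>3]
(C,S): not NE [P1→A gives 9>3; P2→Q gives 9>5]

Nash profiles: (A,S)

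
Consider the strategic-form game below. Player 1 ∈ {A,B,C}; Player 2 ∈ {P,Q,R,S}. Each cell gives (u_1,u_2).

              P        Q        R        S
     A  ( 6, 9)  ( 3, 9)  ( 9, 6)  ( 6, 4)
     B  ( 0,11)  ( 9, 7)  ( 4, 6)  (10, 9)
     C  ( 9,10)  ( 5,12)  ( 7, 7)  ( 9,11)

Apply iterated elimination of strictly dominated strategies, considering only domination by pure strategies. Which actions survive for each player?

IESDS → P1:{B,C} P2:{P,Q,S}

P2 drop R (P beats it: A:9>6 B:11>6 C:10>7)
P1 drop A (C beats it: P:9>6 Q:5>3 S:9>6)
P1→{B,C} P2→{P,Q,S}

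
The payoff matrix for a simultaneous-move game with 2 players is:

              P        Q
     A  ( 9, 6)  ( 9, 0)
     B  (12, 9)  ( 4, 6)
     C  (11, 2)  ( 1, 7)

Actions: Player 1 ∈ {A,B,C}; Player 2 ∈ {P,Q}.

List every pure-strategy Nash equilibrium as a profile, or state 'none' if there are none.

Nash profiles: (B,P)

(A,P): not NE [P1→B gives 12>9]
(A,Q): not NE [P2→P gives 6>0]
(B,P): NE
(B,Q): not NE [P1→A gives 9>4; P2→P gives 9>6]
(C,P): not NE [P1→B gives 12>11; P2→Q gives 7>2]
(C,Q): not NE [P1→A gives 9>1]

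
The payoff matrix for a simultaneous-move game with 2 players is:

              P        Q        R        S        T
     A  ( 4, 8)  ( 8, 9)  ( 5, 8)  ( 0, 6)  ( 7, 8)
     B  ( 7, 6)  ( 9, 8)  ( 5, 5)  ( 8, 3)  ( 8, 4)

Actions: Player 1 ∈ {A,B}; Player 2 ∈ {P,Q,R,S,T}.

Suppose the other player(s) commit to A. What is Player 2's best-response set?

P2 best: {Q}

u_2(P vs A) = 8
u_2(Q vs A) = 9
u_2(R vs A) = 8
u_2(S vs A) = 6
u_2(T vs A) = 8
max payoff 9 at {Q}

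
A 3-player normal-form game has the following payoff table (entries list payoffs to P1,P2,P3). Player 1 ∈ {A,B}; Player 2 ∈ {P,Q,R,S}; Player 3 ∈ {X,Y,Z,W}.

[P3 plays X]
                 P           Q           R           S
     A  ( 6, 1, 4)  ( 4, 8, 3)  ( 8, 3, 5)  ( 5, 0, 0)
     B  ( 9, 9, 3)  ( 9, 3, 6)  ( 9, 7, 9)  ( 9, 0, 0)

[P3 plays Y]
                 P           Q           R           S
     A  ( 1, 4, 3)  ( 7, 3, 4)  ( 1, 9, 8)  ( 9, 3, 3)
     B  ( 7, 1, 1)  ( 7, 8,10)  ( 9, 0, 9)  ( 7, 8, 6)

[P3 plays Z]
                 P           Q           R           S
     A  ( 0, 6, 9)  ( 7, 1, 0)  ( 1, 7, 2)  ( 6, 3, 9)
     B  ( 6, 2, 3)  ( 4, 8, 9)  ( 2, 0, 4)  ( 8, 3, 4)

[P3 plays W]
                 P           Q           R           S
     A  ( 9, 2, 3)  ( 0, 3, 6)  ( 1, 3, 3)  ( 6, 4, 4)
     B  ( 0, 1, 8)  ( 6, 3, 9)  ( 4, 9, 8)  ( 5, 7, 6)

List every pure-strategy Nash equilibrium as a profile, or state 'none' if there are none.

(A,P,X): not NE [P1→B gives 9>6; P2→Q gives 8>1; P3→Z gives 9>4]
(A,P,Y): not NE [P1→B gives 7>1; P2→R gives 9>4; P3→Z gives 9>3]
(A,P,Z): not NE [P1→B gives 6>0; P2→R gives 7>6]
(A,P,W): not NE [P2→S gives 4>2; P3→Z gives 9>3]
(A,Q,X): not NE [P1→B gives 9>4; P3→W gives 6>3]
(A,Q,Y): not NE [P2→R gives 9>3; P3→W gives 6>4]
(A,Q,Z): not NE [P2→R gives 7>1; P3→W gives 6>0]
(A,Q,W): not NE [P1→B gives 6>0; P2→S gives 4>3]
(A,R,X): not NE [P1→B gives 9>8; P2→Q gives 8>3; P3→Y gives 8>5]
(A,R,Y): not NE [P1→B gives 9>1]
(A,R,Z): not NE [P1→B gives 2>1; P3→Y gives 8>2]
(A,R,W): not NE [P1→B gives 4>1; P2→S gives 4>3; P3→Y gives 8>3]
(A,S,X): not NE [P1→B gives 9>5; P2→Q gives 8>0; P3→Z gives 9>0]
(A,S,Y): not NE [P2→R gives 9>3; P3→Z gives 9>3]
(A,S,Z): not NE [P1→B gives 8>6; P2→R gives 7>3]
(A,S,W): not NE [P3→Z gives 9>4]
(B,P,X): not NE [P3→W gives 8>3]
(B,P,Y): not NE [P2→S gives 8>1; P3→W gives 8>1]
(B,P,Z): not NE [P2→Q gives 8>2; P3→W gives 8>3]
(B,P,W): not NE [P1→A gives 9>0; P2→R gives 9>1]
(B,Q,X): not NE [P2→P gives 9>3; P3→Y gives 10>6]
(B,Q,Y): NE
(B,Q,Z): not NE [P1→A gives 7>4; P3→Y gives 10>9]
(B,Q,W): not NE [P2→R gives 9>3; P3→Y gives 10>9]
(B,R,X): not NE [P2→P gives 9>7]
(B,R,Y): not NE [P2→S gives 8>0]
(B,R,Z): not NE [P2→Q gives 8>0; P3→Y gives 9>4]
(B,R,W): not NE [P3→Y gives 9>8]
(B,S,X): not NE [P2→P gives 9>0; P3→W gives 6>0]
(B,S,Y): not NE [P1→A gives 9>7]
(B,S,Z): not NE [P2→Q gives 8>3; P3→W gives 6>4]
(B,S,W): not NE [P1→A gives 6>5; P2→R gives 9>7]

NE set: (B,Q,Y)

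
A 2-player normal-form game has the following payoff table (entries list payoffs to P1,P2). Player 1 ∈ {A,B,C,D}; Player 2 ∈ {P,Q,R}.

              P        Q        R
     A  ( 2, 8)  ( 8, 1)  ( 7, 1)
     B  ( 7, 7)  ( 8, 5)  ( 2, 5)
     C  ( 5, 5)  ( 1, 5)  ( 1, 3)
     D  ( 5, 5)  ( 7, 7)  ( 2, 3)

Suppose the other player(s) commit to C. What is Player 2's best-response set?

u_2(P vs C) = 5
u_2(Q vs C) = 5
u_2(R vs C) = 3
max payoff 5 at {P,Q}

BR_2 = {P,Q}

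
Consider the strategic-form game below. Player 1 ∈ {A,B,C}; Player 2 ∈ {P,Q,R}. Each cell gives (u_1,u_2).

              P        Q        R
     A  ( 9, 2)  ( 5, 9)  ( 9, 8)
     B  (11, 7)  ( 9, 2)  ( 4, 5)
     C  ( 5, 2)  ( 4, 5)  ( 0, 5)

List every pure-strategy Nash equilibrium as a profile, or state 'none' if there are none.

Nash profiles: (B,P)

(A,P): not NE [P1→B gives 11>9; P2→Q gives 9>2]
(A,Q): not NE [P1→B gives 9>5]
(A,R): not NE [P2→Q gives 9>8]
(B,P): NE
(B,Q): not NE [P2→P gives 7>2]
(B,R): not NE [P1→A gives 9>4; P2→P gives 7>5]
(C,P): not NE [P1→B gives 11>5; P2→R gives 5>2]
(C,Q): not NE [P1→B gives 9>4]
(C,R): not NE [P1→A gives 9>0]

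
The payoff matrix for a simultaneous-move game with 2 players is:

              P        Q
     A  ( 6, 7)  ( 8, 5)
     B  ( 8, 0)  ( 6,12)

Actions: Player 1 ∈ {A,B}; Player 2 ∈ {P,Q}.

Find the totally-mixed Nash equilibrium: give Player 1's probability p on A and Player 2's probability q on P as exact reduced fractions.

P1 indiff ⇒ q·6+(1-q)·8 = q·8+(1-q)·6 ⇒ q(-2) = (1-q)(-2) ⇒ q = 1/2
P2 indiff ⇒ p·7+(1-p)·0 = p·5+(1-p)·12 ⇒ p(2) = (1-p)(12) ⇒ p = 6/7

(p,q) = (6/7, 1/2)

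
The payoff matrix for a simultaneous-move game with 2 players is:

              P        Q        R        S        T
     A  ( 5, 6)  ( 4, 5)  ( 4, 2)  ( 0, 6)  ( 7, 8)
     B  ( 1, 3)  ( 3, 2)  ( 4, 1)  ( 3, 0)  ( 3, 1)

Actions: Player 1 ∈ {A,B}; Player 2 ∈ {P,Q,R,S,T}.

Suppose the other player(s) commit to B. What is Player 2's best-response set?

u_2(P vs B) = 3
u_2(Q vs B) = 2
u_2(R vs B) = 1
u_2(S vs B) = 0
u_2(T vs B) = 1
max payoff 3 at {P}

P2 best: {P}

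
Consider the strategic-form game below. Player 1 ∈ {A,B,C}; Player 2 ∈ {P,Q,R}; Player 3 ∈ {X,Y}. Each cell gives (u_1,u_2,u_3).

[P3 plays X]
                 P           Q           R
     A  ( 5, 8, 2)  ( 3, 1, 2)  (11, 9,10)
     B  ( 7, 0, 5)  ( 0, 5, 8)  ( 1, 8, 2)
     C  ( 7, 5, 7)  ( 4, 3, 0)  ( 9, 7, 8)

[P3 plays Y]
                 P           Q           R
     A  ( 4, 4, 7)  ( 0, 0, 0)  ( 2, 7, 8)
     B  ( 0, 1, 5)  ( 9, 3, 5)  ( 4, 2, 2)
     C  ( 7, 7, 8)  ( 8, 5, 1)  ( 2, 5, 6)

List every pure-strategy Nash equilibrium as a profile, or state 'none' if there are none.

(A,P,X): not NE [P1→C gives 7>5; P2→R gives 9>8; P3→Y gives 7>2]
(A,P,Y): not NE [P1→C gives 7>4; P2→R gives 7>4]
(A,Q,X): not NE [P1→C gives 4>3; P2→R gives 9>1]
(A,Q,Y): not NE [P1→B gives 9>0; P2→R gives 7>0; P3→X gives 2>0]
(A,R,X): NE
(A,R,Y): not NE [P1→B gives 4>2; P3→X gives 10>8]
(B,P,X): not NE [P2→R gives 8>0]
(B,P,Y): not NE [P1→C gives 7>0; P2→Q gives 3>1]
(B,Q,X): not NE [P1→C gives 4>0; P2→R gives 8>5]
(B,Q,Y): not NE [P3→X gives 8>5]
(B,R,X): not NE [P1→A gives 11>1]
(B,R,Y): not NE [P2→Q gives 3>2]
(C,P,X): not NE [P2→R gives 7>5; P3→Y gives 8>7]
(C,P,Y): NE
(C,Q,X): not NE [P2→R gives 7>3; P3→Y gives 1>0]
(C,Q,Y): not NE [P1→B gives 9>8; P2→P gives 7>5]
(C,R,X): not NE [P1→A gives 11>9]
(C,R,Y): not NE [P1→B gives 4>2; P2→P gives 7>5; P3→X gives 8>6]

NE set: (A,R,X), (C,P,Y)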